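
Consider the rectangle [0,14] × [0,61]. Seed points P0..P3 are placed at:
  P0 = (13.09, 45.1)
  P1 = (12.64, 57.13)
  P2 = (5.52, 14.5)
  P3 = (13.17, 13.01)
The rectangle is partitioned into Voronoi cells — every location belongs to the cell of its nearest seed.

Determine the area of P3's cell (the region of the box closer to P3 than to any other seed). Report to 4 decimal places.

1. box [0,14]×[0,61]: [(0, 0) (14, 0) (14, 61) (0, 61)]
2. ⊥bis P3·P0 via (13.13,29.055): [(0, 29.0223) (0, 0) (14, 0) (14, 29.0572)]  |A|=406.5561
3. ⊥bis P3·P1 via (12.905,35.07): [(0, 29.0223) (0, 0) (14, 0) (14, 29.0572)]  |A|=406.5561
4. ⊥bis P3·P2 via (9.345,13.755): [(12.3246, 29.053) (6.6659, 0) (14, 0) (14, 29.0572)]  |A|=130.8795
5. canonical 4-gon: [(12.3246, 29.053) (6.6659, 0) (14, 0) (14, 29.0572)]
6. shoelace: 130.8795

Area of P3's cell: 130.8795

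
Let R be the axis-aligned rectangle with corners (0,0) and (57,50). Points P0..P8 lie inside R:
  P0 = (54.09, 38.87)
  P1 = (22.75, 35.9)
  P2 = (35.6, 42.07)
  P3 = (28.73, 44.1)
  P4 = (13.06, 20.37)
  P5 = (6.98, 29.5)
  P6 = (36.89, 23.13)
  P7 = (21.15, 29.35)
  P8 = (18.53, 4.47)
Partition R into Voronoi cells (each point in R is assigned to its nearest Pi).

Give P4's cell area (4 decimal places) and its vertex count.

Area of P4's cell: 289.5404 (5 vertices)

1. box [0,57]×[0,50]: [(0, 0) (57, 0) (57, 50) (0, 50)]
2. ⊥bis P4·P0 via (33.575,29.62): [(0, 0) (46.9303, 0) (24.3859, 50) (0, 50)]  |A|=1782.9055
3. ⊥bis P4·P1 via (17.905,28.135): [(0, 39.3069) (0, 0) (46.9303, 0) (40.641, 13.9488)]  |A|=1126.0464
4. ⊥bis P4·P2 via (24.33,31.22): [(0, 39.3069) (0, 0) (46.9303, 0) (40.641, 13.9488)]  |A|=1126.0464
5. ⊥bis P4·P3 via (20.895,32.235): [(0, 39.3069) (0, 0) (46.9303, 0) (40.641, 13.9488)]  |A|=1126.0464
6. ⊥bis P4·P5 via (10.02,24.935): [(16.315, 29.1271) (0, 18.2623) (0, 0) (46.9303, 0) (40.641, 13.9488)]  |A|=954.3751
7. ⊥bis P4·P6 via (24.975,21.75): [(24.7286, 23.8774) (16.315, 29.1271) (0, 18.2623) (0, 0) (27.4941, 0)]  |A|=642.5746
8. ⊥bis P4·P7 via (17.105,24.86): [(25.4897, 17.3063) (14.0458, 27.616) (0, 18.2623) (0, 0) (27.4941, 0)]  |A|=596.5856
9. ⊥bis P4·P8 via (15.795,12.42): [(25.6624, 15.8146) (25.4897, 17.3063) (14.0458, 27.616) (0, 18.2623) (0, 6.9861)]  |A|=289.5404
10. canonical 5-gon: [(25.6624, 15.8146) (25.4897, 17.3063) (14.0458, 27.616) (0, 18.2623) (0, 6.9861)]
11. shoelace: 289.5404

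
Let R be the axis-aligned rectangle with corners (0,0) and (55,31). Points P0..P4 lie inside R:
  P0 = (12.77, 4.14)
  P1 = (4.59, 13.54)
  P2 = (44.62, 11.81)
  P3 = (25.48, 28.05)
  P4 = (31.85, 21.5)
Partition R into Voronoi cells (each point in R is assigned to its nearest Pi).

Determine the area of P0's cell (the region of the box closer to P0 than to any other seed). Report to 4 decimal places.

1. box [0,55]×[0,31]: [(0, 0) (55, 0) (55, 31) (0, 31)]
2. ⊥bis P0·P1 via (8.68,8.84): [(0, 1.2866) (0, 0) (55, 0) (55, 31) (34.145, 31)]  |A|=1197.7166
3. ⊥bis P0·P2 via (28.695,7.975): [(25.0551, 23.0898) (0, 1.2866) (0, 0) (30.6155, 0)]  |A|=369.5707
4. ⊥bis P0·P3 via (19.125,16.095): [(27.8574, 11.453) (17.8164, 16.7906) (0, 1.2866) (0, 0) (30.6155, 0)]  |A|=318.627
5. ⊥bis P0·P4 via (22.31,12.82): [(29.4065, 5.0204) (19.5225, 15.8837) (17.8164, 16.7906) (0, 1.2866) (0, 0) (30.6155, 0)]  |A|=295.2506
6. canonical 6-gon: [(29.4065, 5.0204) (19.5225, 15.8837) (17.8164, 16.7906) (0, 1.2866) (0, 0) (30.6155, 0)]
7. shoelace: 295.2506

Area of P0's cell: 295.2506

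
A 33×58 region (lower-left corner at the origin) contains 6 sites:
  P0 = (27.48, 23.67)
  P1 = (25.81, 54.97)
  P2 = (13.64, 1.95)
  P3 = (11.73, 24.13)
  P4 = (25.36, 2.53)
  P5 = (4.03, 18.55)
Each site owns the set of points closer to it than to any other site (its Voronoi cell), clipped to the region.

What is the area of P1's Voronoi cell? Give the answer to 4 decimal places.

Area of P1's cell: 531.8612

1. box [0,33]×[0,58]: [(0, 0) (33, 0) (33, 58) (0, 58)]
2. ⊥bis P1·P0 via (26.645,39.32): [(0, 37.8984) (33, 39.6591) (33, 58) (0, 58)]  |A|=634.3023
3. ⊥bis P1·P2 via (19.725,28.46): [(0, 37.8984) (33, 39.6591) (33, 58) (0, 58)]  |A|=634.3023
4. ⊥bis P1·P3 via (18.77,39.55): [(0, 48.1194) (20.0451, 38.9679) (33, 39.6591) (33, 58) (0, 58)]  |A|=531.8612
5. ⊥bis P1·P4 via (25.585,28.75): [(0, 48.1194) (20.0451, 38.9679) (33, 39.6591) (33, 58) (0, 58)]  |A|=531.8612
6. ⊥bis P1·P5 via (14.92,36.76): [(0, 48.1194) (20.0451, 38.9679) (33, 39.6591) (33, 58) (0, 58)]  |A|=531.8612
7. canonical 5-gon: [(0, 48.1194) (20.0451, 38.9679) (33, 39.6591) (33, 58) (0, 58)]
8. shoelace: 531.8612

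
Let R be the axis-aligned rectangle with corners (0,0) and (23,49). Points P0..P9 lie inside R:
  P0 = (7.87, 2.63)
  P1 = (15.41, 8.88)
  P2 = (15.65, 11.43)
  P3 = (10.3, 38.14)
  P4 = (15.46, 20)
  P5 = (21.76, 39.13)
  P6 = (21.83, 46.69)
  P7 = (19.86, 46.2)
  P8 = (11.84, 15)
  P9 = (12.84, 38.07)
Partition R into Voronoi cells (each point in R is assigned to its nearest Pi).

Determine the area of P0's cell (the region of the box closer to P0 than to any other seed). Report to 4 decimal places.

1. box [0,23]×[0,49]: [(0, 0) (23, 0) (23, 49) (0, 49)]
2. ⊥bis P0·P1 via (11.64,5.755): [(0, 19.7975) (0, 0) (16.4104, 0)]  |A|=162.4423
3. ⊥bis P0·P2 via (11.76,7.03): [(7.355, 10.9244) (0, 17.4269) (0, 0) (16.4104, 0)]  |A|=153.7245
4. ⊥bis P0·P3 via (9.085,20.385): [(7.355, 10.9244) (0, 17.4269) (0, 0) (16.4104, 0)]  |A|=153.7245
5. ⊥bis P0·P4 via (11.665,11.315): [(7.355, 10.9244) (2.2695, 15.4205) (0, 16.4121) (0, 0) (16.4104, 0)]  |A|=152.573
6. ⊥bis P0·P5 via (14.815,20.88): [(7.355, 10.9244) (2.2695, 15.4205) (0, 16.4121) (0, 0) (16.4104, 0)]  |A|=152.573
7. ⊥bis P0·P6 via (14.85,24.66): [(7.355, 10.9244) (2.2695, 15.4205) (0, 16.4121) (0, 0) (16.4104, 0)]  |A|=152.573
8. ⊥bis P0·P7 via (13.865,24.415): [(7.355, 10.9244) (2.2695, 15.4205) (0, 16.4121) (0, 0) (16.4104, 0)]  |A|=152.573
9. ⊥bis P0·P8 via (9.855,8.815): [(8.8312, 9.1436) (0, 11.9778) (0, 0) (16.4104, 0)]  |A|=127.914
10. ⊥bis P0·P9 via (10.355,20.35): [(8.8312, 9.1436) (0, 11.9778) (0, 0) (16.4104, 0)]  |A|=127.914
11. canonical 4-gon: [(8.8312, 9.1436) (0, 11.9778) (0, 0) (16.4104, 0)]
12. shoelace: 127.914

Area of P0's cell: 127.9140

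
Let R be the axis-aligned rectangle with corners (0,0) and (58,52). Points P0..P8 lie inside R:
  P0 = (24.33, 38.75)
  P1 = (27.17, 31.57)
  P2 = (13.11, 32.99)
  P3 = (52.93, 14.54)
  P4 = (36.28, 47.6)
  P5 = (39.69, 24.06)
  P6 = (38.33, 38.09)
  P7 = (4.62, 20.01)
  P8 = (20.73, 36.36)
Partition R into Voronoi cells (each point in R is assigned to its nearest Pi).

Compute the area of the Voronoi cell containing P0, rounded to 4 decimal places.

Area of P0's cell: 171.4407

1. box [0,58]×[0,52]: [(0, 0) (58, 0) (58, 52) (0, 52)]
2. ⊥bis P0·P1 via (25.75,35.16): [(0, 24.9748) (58, 47.9163) (58, 52) (0, 52)]  |A|=902.1601
3. ⊥bis P0·P2 via (18.72,35.87): [(20.2095, 32.9685) (58, 47.9163) (58, 52) (10.4394, 52)]  |A|=529.7381
4. ⊥bis P0·P3 via (38.63,26.645): [(20.2095, 32.9685) (55.9497, 47.1053) (58, 49.5274) (58, 52) (10.4394, 52)]  |A|=528.0865
5. ⊥bis P0·P4 via (30.305,43.175): [(20.2095, 32.9685) (33.8639, 38.3694) (23.7693, 52) (10.4394, 52)]  |A|=247.1635
6. ⊥bis P0·P5 via (32.01,31.405): [(20.2095, 32.9685) (33.8639, 38.3694) (23.7693, 52) (10.4394, 52)]  |A|=247.1635
7. ⊥bis P0·P6 via (31.33,38.42): [(20.2095, 32.9685) (31.2794, 37.3471) (31.4794, 41.5892) (23.7693, 52) (10.4394, 52)]  |A|=241.7838
8. ⊥bis P0·P7 via (14.475,29.38): [(20.2095, 32.9685) (31.2794, 37.3471) (31.4794, 41.5892) (23.7693, 52) (10.4394, 52)]  |A|=241.7838
9. ⊥bis P0·P8 via (22.53,37.555): [(24.459, 34.6494) (31.2794, 37.3471) (31.4794, 41.5892) (23.7693, 52) (12.9401, 52)]  |A|=171.4407
10. canonical 5-gon: [(24.459, 34.6494) (31.2794, 37.3471) (31.4794, 41.5892) (23.7693, 52) (12.9401, 52)]
11. shoelace: 171.4407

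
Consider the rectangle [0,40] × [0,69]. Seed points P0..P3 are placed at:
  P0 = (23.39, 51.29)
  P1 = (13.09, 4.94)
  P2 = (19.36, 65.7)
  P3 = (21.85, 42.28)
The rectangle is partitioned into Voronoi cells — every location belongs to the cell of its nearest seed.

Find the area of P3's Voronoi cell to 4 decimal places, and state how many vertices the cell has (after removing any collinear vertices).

Area of P3's cell: 968.6542 (4 vertices)

1. box [0,40]×[0,69]: [(0, 0) (40, 0) (40, 69) (0, 69)]
2. ⊥bis P3·P0 via (22.62,46.785): [(0, 50.6512) (0, 0) (40, 0) (40, 43.8144)]  |A|=1889.3125
3. ⊥bis P3·P1 via (17.47,23.61): [(0, 50.6512) (0, 27.7085) (40, 18.3244) (40, 43.8144)]  |A|=968.6542
4. ⊥bis P3·P2 via (20.605,53.99): [(0, 50.6512) (0, 27.7085) (40, 18.3244) (40, 43.8144)]  |A|=968.6542
5. canonical 4-gon: [(0, 50.6512) (0, 27.7085) (40, 18.3244) (40, 43.8144)]
6. shoelace: 968.6542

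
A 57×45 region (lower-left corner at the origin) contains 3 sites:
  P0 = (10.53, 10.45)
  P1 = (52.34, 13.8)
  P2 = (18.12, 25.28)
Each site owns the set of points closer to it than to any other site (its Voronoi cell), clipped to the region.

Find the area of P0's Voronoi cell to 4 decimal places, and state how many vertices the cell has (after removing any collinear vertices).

Area of P0's cell: 544.6927 (4 vertices)

1. box [0,57]×[0,45]: [(0, 0) (57, 0) (57, 45) (0, 45)]
2. ⊥bis P0·P1 via (31.435,12.125): [(0, 0) (32.4065, 0) (28.8009, 45) (0, 45)]  |A|=1377.1669
3. ⊥bis P0·P2 via (14.325,17.865): [(0, 25.1965) (0, 0) (32.4065, 0) (31.6871, 8.9791)]  |A|=544.6927
4. canonical 4-gon: [(0, 25.1965) (0, 0) (32.4065, 0) (31.6871, 8.9791)]
5. shoelace: 544.6927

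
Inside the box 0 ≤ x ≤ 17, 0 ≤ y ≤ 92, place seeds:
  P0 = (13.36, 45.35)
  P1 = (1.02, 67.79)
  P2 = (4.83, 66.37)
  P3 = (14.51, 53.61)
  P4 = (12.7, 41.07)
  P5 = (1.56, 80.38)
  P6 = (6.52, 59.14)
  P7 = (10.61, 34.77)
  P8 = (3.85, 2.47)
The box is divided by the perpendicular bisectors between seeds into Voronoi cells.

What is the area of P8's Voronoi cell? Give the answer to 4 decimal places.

Area of P8's cell: 312.0215

1. box [0,17]×[0,92]: [(0, 0) (17, 0) (17, 92) (0, 92)]
2. ⊥bis P8·P0 via (8.605,23.91): [(0, 25.8184) (0, 0) (17, 0) (17, 22.0481)]  |A|=406.8659
3. ⊥bis P8·P1 via (2.435,35.13): [(0, 25.8184) (0, 0) (17, 0) (17, 22.0481)]  |A|=406.8659
4. ⊥bis P8·P2 via (4.34,34.42): [(0, 25.8184) (0, 0) (17, 0) (17, 22.0481)]  |A|=406.8659
5. ⊥bis P8·P3 via (9.18,28.04): [(0, 25.8184) (0, 0) (17, 0) (17, 22.0481)]  |A|=406.8659
6. ⊥bis P8·P4 via (8.275,21.77): [(0, 23.6672) (0, 0) (17, 0) (17, 19.7696)]  |A|=369.213
7. ⊥bis P8·P5 via (2.705,41.425): [(0, 23.6672) (0, 0) (17, 0) (17, 19.7696)]  |A|=369.213
8. ⊥bis P8·P6 via (5.185,30.805): [(0, 23.6672) (0, 0) (17, 0) (17, 19.7696)]  |A|=369.213
9. ⊥bis P8·P7 via (7.23,18.62): [(0, 20.1332) (0, 0) (17, 0) (17, 16.5753)]  |A|=312.0215
10. canonical 4-gon: [(0, 20.1332) (0, 0) (17, 0) (17, 16.5753)]
11. shoelace: 312.0215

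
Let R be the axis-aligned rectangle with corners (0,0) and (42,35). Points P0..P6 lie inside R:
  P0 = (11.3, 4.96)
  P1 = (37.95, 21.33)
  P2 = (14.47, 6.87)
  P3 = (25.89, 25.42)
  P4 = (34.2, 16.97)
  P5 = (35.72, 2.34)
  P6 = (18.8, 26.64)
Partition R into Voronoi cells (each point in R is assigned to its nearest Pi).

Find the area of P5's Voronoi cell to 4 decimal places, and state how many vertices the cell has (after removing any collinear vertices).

Area of P5's cell: 161.2313 (4 vertices)

1. box [0,42]×[0,35]: [(0, 0) (42, 0) (42, 35) (0, 35)]
2. ⊥bis P5·P0 via (23.51,3.65): [(23.1184, 0) (42, 0) (42, 35) (26.8735, 35)]  |A|=595.1416
3. ⊥bis P5·P1 via (36.835,11.835): [(24.543, 13.2784) (23.1184, 0) (42, 0) (42, 11.2285)]  |A|=223.3668
4. ⊥bis P5·P2 via (25.095,4.605): [(26.8853, 13.0034) (24.1133, 0) (42, 0) (42, 11.2285)]  |A|=201.151
5. ⊥bis P5·P3 via (30.805,13.88): [(28.3445, 12.832) (26.6995, 12.1314) (24.1133, 0) (42, 0) (42, 11.2285)]  |A|=200.4989
6. ⊥bis P5·P4 via (34.96,9.655): [(25.9725, 8.7212) (24.1133, 0) (42, 0) (42, 10.3864)]  |A|=161.2313
7. ⊥bis P5·P6 via (27.26,14.49): [(25.9725, 8.7212) (24.1133, 0) (42, 0) (42, 10.3864)]  |A|=161.2313
8. canonical 4-gon: [(25.9725, 8.7212) (24.1133, 0) (42, 0) (42, 10.3864)]
9. shoelace: 161.2313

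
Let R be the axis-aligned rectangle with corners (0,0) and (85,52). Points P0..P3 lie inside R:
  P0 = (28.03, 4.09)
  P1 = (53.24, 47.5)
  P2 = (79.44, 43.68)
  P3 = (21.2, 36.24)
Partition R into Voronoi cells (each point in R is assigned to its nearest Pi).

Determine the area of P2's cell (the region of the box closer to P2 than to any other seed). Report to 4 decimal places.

1. box [0,85]×[0,52]: [(0, 0) (85, 0) (85, 52) (0, 52)]
2. ⊥bis P2·P0 via (53.735,23.885): [(72.1284, 0) (85, 0) (85, 52) (32.0841, 52)]  |A|=1710.4738
3. ⊥bis P2·P1 via (66.34,45.59): [(61.6725, 13.5776) (72.1284, 0) (85, 0) (85, 52) (67.2746, 52)]  |A|=1034.4226
4. ⊥bis P2·P3 via (50.32,39.96): [(61.6725, 13.5776) (72.1284, 0) (85, 0) (85, 52) (67.2746, 52)]  |A|=1034.4226
5. canonical 5-gon: [(61.6725, 13.5776) (72.1284, 0) (85, 0) (85, 52) (67.2746, 52)]
6. shoelace: 1034.4226

Area of P2's cell: 1034.4226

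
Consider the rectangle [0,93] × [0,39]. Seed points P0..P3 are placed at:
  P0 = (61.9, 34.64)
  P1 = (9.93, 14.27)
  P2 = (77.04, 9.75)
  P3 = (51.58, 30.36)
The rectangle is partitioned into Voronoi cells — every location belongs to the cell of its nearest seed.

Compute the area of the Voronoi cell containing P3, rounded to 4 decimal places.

Area of P3's cell: 981.0126

1. box [0,93]×[0,39]: [(0, 0) (93, 0) (93, 39) (0, 39)]
2. ⊥bis P3·P0 via (56.74,32.5): [(0, 0) (70.2187, 0) (54.0443, 39) (0, 39)]  |A|=2423.1274
3. ⊥bis P3·P1 via (30.755,22.315): [(39.3756, 0) (70.2187, 0) (54.0443, 39) (24.3093, 39)]  |A|=1181.2709
4. ⊥bis P3·P2 via (64.31,20.055): [(39.3756, 0) (48.0754, 0) (62.7173, 18.0875) (54.0443, 39) (24.3093, 39)]  |A|=981.0126
5. canonical 5-gon: [(39.3756, 0) (48.0754, 0) (62.7173, 18.0875) (54.0443, 39) (24.3093, 39)]
6. shoelace: 981.0126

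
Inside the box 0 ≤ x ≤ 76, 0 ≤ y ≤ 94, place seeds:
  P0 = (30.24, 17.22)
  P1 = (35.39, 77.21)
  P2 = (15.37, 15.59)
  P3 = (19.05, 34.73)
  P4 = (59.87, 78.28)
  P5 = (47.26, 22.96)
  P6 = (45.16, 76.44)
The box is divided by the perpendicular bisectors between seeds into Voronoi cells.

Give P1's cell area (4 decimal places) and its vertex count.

1. box [0,76]×[0,94]: [(0, 0) (76, 0) (76, 94) (0, 94)]
2. ⊥bis P1·P0 via (32.815,47.215): [(0, 50.0321) (76, 43.5077) (76, 94) (0, 94)]  |A|=3589.4891
3. ⊥bis P1·P2 via (25.38,46.4): [(0, 54.6458) (19.3005, 48.3752) (76, 43.5077) (76, 94) (0, 94)]  |A|=3544.9654
4. ⊥bis P1·P3 via (27.22,55.97): [(0, 66.4402) (54.9127, 45.318) (76, 43.5077) (76, 94) (0, 94)]  |A|=3138.982
5. ⊥bis P1·P4 via (47.63,77.745): [(0, 66.4402) (48.9471, 47.6127) (46.9195, 94) (0, 94)]  |A|=1762.7209
6. ⊥bis P1·P5 via (41.325,50.085): [(0, 66.4402) (42.0864, 50.2516) (48.7678, 51.7135) (46.9195, 94) (0, 94)]  |A|=1748.8903
7. ⊥bis P1·P6 via (40.275,76.825): [(0, 66.4402) (38.2956, 51.7098) (41.6286, 94) (0, 94)]  |A|=1407.9513
8. canonical 4-gon: [(0, 66.4402) (38.2956, 51.7098) (41.6286, 94) (0, 94)]
9. shoelace: 1407.9513

Area of P1's cell: 1407.9513 (4 vertices)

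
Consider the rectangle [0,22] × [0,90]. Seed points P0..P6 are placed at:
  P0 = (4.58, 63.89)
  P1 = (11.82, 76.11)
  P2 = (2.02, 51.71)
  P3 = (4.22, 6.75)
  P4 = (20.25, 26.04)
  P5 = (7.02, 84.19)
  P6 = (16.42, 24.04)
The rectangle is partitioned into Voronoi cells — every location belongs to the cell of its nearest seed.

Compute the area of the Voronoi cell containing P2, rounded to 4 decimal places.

Area of P2's cell: 371.1291

1. box [0,22]×[0,90]: [(0, 0) (22, 0) (22, 90) (0, 90)]
2. ⊥bis P2·P0 via (3.3,57.8): [(0, 58.4936) (0, 0) (22, 0) (22, 53.8696)]  |A|=1235.9954
3. ⊥bis P2·P1 via (6.92,63.91): [(0, 58.4936) (0, 0) (22, 0) (22, 53.8696)]  |A|=1235.9954
4. ⊥bis P2·P3 via (3.12,29.23): [(0, 58.4936) (0, 29.0773) (22, 30.1538) (22, 53.8696)]  |A|=584.4525
5. ⊥bis P2·P4 via (11.135,38.875): [(0, 58.4936) (0, 30.9673) (22, 46.591) (22, 53.8696)]  |A|=382.8546
6. ⊥bis P2·P5 via (4.52,67.95): [(0, 58.4936) (0, 30.9673) (22, 46.591) (22, 53.8696)]  |A|=382.8546
7. ⊥bis P2·P6 via (9.22,37.875): [(0, 58.4936) (0, 33.0767) (11.1171, 38.8623) (22, 46.591) (22, 53.8696)]  |A|=371.1291
8. canonical 5-gon: [(0, 58.4936) (0, 33.0767) (11.1171, 38.8623) (22, 46.591) (22, 53.8696)]
9. shoelace: 371.1291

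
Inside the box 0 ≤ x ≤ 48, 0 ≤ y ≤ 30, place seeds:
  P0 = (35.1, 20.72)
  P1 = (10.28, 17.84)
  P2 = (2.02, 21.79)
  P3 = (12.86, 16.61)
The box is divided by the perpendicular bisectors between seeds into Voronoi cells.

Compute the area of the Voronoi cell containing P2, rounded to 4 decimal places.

Area of P2's cell: 126.9871

1. box [0,48]×[0,30]: [(0, 0) (48, 0) (48, 30) (0, 30)]
2. ⊥bis P2·P0 via (18.56,21.255): [(0, 0) (17.8725, 0) (18.8429, 30) (0, 30)]  |A|=550.7303
3. ⊥bis P2·P1 via (6.15,19.815): [(0, 6.9545) (11.0206, 30) (0, 30)]  |A|=126.9871
4. ⊥bis P2·P3 via (7.44,19.2): [(0, 6.9545) (11.0206, 30) (0, 30)]  |A|=126.9871
5. canonical 3-gon: [(0, 6.9545) (11.0206, 30) (0, 30)]
6. shoelace: 126.9871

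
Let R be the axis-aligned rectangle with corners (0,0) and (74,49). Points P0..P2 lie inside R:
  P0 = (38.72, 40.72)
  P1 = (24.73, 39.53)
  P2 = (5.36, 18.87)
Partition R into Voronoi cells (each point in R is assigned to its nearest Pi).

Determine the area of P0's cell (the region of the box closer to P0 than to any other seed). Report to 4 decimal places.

Area of P0's cell: 1970.2246

1. box [0,74]×[0,49]: [(0, 0) (74, 0) (74, 49) (0, 49)]
2. ⊥bis P0·P1 via (31.725,40.125): [(35.1381, 0) (74, 0) (74, 49) (30.9701, 49)]  |A|=2006.3504
3. ⊥bis P0·P2 via (22.04,29.795): [(34.1803, 11.2595) (41.555, 0) (74, 0) (74, 49) (30.9701, 49)]  |A|=1970.2246
4. canonical 5-gon: [(34.1803, 11.2595) (41.555, 0) (74, 0) (74, 49) (30.9701, 49)]
5. shoelace: 1970.2246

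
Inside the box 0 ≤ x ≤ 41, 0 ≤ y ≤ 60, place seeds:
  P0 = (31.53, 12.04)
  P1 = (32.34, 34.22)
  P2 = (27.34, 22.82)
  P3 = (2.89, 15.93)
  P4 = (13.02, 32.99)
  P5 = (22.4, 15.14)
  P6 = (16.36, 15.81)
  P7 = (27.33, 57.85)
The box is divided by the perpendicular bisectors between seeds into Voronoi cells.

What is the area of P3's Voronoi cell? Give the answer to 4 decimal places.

1. box [0,41]×[0,60]: [(0, 0) (41, 0) (41, 60) (0, 60)]
2. ⊥bis P3·P0 via (17.21,13.985): [(0, 0) (15.3105, 0) (23.4599, 60) (0, 60)]  |A|=1163.1133
3. ⊥bis P3·P1 via (17.615,25.075): [(0, 53.4381) (0, 0) (15.3105, 0) (18.5187, 23.62)]  |A|=675.618
4. ⊥bis P3·P2 via (15.115,19.375): [(10.0979, 37.1788) (0, 53.4381) (0, 0) (15.3105, 0) (17.0226, 12.6055)]  |A|=619.1008
5. ⊥bis P3·P4 via (7.955,24.46): [(14.8329, 20.376) (0, 29.1836) (0, 0) (15.3105, 0) (17.0226, 12.6055)]  |A|=392.8753
6. ⊥bis P3·P5 via (12.645,15.535): [(12.8878, 21.531) (0, 29.1836) (0, 0) (12.016, 0)]  |A|=317.4135
7. ⊥bis P3·P6 via (9.625,15.87): [(9.6923, 23.4284) (0, 29.1836) (0, 0) (9.4836, 0)]  |A|=252.5215
8. ⊥bis P3·P7 via (15.11,36.89): [(9.6923, 23.4284) (0, 29.1836) (0, 0) (9.4836, 0)]  |A|=252.5215
9. canonical 4-gon: [(9.6923, 23.4284) (0, 29.1836) (0, 0) (9.4836, 0)]
10. shoelace: 252.5215

Area of P3's cell: 252.5215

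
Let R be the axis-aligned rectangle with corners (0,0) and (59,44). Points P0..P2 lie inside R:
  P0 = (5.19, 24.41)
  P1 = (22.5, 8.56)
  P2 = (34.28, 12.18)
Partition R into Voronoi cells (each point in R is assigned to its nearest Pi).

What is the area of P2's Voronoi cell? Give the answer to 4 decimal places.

Area of P2's cell: 1396.9695

1. box [0,59]×[0,44]: [(0, 0) (59, 0) (59, 44) (0, 44)]
2. ⊥bis P2·P0 via (19.735,18.295): [(12.0434, 0) (59, 0) (59, 44) (30.5419, 44)]  |A|=1659.1232
3. ⊥bis P2·P1 via (28.39,10.37): [(23.3282, 26.8418) (31.5767, 0) (59, 0) (59, 44) (30.5419, 44)]  |A|=1396.9695
4. canonical 5-gon: [(23.3282, 26.8418) (31.5767, 0) (59, 0) (59, 44) (30.5419, 44)]
5. shoelace: 1396.9695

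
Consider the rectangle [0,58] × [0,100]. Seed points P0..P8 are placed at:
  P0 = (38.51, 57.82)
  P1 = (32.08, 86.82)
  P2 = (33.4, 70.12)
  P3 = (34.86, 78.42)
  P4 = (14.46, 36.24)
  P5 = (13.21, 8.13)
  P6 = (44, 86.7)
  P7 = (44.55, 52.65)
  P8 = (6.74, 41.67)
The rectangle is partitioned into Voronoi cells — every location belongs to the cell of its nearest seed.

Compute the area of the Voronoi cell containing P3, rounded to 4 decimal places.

1. box [0,58]×[0,100]: [(0, 0) (58, 0) (58, 100) (0, 100)]
2. ⊥bis P3·P0 via (36.685,68.12): [(0, 61.62) (58, 71.8967) (58, 100) (0, 100)]  |A|=1928.0164
3. ⊥bis P3·P1 via (33.47,82.62): [(0, 71.543) (0, 61.62) (58, 71.8967) (58, 90.7383)]  |A|=834.1737
4. ⊥bis P3·P2 via (34.13,74.27): [(17.2249, 77.2437) (52.8299, 70.9806) (58, 71.8967) (58, 90.7383)]  |A|=416.6316
5. ⊥bis P3·P4 via (24.66,57.33): [(17.2249, 77.2437) (52.8299, 70.9806) (58, 71.8967) (58, 90.7383)]  |A|=416.6316
6. ⊥bis P3·P5 via (24.035,43.275): [(17.2249, 77.2437) (52.8299, 70.9806) (58, 71.8967) (58, 90.7383)]  |A|=416.6316
7. ⊥bis P3·P6 via (39.43,82.56): [(38.0135, 84.1237) (17.2249, 77.2437) (49.3682, 71.5895)]  |A|=169.3434
8. ⊥bis P3·P7 via (39.705,65.535): [(38.0135, 84.1237) (17.2249, 77.2437) (49.3682, 71.5895)]  |A|=169.3434
9. ⊥bis P3·P8 via (20.8,60.045): [(38.0135, 84.1237) (17.2249, 77.2437) (49.3682, 71.5895)]  |A|=169.3434
10. canonical 3-gon: [(38.0135, 84.1237) (17.2249, 77.2437) (49.3682, 71.5895)]
11. shoelace: 169.3434

Area of P3's cell: 169.3434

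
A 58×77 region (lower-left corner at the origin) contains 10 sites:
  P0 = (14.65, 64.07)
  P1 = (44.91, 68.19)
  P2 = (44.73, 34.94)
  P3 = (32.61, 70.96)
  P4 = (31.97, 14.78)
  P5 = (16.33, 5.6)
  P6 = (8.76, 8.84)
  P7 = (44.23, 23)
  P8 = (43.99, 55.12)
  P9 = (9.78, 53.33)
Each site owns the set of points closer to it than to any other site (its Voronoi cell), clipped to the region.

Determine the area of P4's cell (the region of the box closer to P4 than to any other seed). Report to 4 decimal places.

1. box [0,58]×[0,77]: [(0, 0) (58, 0) (58, 77) (0, 77)]
2. ⊥bis P4·P0 via (23.31,39.425): [(0, 31.2341) (0, 0) (58, 0) (58, 51.6147)]  |A|=2402.6156
3. ⊥bis P4·P1 via (38.44,41.485): [(32.9546, 42.814) (0, 31.2341) (0, 0) (58, 0) (58, 36.7461)]  |A|=2216.4197
4. ⊥bis P4·P2 via (38.35,24.86): [(18.184, 37.6238) (0, 31.2341) (0, 0) (58, 0) (58, 12.4228)]  |A|=1622.3835
5. ⊥bis P4·P3 via (32.29,42.87): [(18.184, 37.6238) (0, 31.2341) (0, 0) (58, 0) (58, 12.4228)]  |A|=1622.3835
6. ⊥bis P4·P5 via (24.15,10.19): [(18.184, 37.6238) (9.7807, 34.671) (30.1311, 0) (58, 0) (58, 12.4228)]  |A|=947.3003
7. ⊥bis P4·P6 via (20.365,11.81): [(18.184, 37.6238) (14.1238, 36.1971) (18.1739, 20.3715) (30.1311, 0) (58, 0) (58, 12.4228)]  |A|=909.8445
8. ⊥bis P4·P7 via (38.1,18.89): [(30.9621, 29.5361) (18.184, 37.6238) (14.1238, 36.1971) (18.1739, 20.3715) (30.1311, 0) (50.7652, 0)]  |A|=635.058
9. ⊥bis P4·P8 via (37.98,34.95): [(30.9621, 29.5361) (18.184, 37.6238) (14.1238, 36.1971) (18.1739, 20.3715) (30.1311, 0) (50.7652, 0)]  |A|=635.058
10. ⊥bis P4·P9 via (20.875,34.055): [(30.9621, 29.5361) (22.4186, 34.9435) (15.4684, 30.9429) (18.1739, 20.3715) (30.1311, 0) (50.7652, 0)]  |A|=605.6474
11. canonical 6-gon: [(30.9621, 29.5361) (22.4186, 34.9435) (15.4684, 30.9429) (18.1739, 20.3715) (30.1311, 0) (50.7652, 0)]
12. shoelace: 605.6474

Area of P4's cell: 605.6474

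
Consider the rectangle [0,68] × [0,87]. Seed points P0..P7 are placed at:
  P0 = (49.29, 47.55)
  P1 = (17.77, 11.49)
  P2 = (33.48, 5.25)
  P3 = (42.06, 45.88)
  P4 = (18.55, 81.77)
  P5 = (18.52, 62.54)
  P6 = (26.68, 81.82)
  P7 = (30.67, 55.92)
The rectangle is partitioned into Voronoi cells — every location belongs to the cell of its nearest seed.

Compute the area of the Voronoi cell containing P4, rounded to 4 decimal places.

1. box [0,68]×[0,87]: [(0, 0) (68, 0) (68, 87) (0, 87)]
2. ⊥bis P4·P0 via (33.92,64.66): [(0, 34.1895) (58.7891, 87) (0, 87)]  |A|=1552.34
3. ⊥bis P4·P1 via (18.16,46.63): [(0, 46.8315) (13.9015, 46.6773) (58.7891, 87) (0, 87)]  |A|=1464.4683
4. ⊥bis P4·P2 via (26.015,43.51): [(0, 46.8315) (13.9015, 46.6773) (58.7891, 87) (0, 87)]  |A|=1464.4683
5. ⊥bis P4·P3 via (30.305,63.825): [(0, 46.8315) (4.2904, 46.7839) (40.2223, 70.3214) (58.7891, 87) (0, 87)]  |A|=1349.4412
6. ⊥bis P4·P5 via (18.535,72.155): [(0, 72.1839) (42.2224, 72.118) (58.7891, 87) (0, 87)]  |A|=750.233
7. ⊥bis P4·P6 via (22.615,81.795): [(0, 72.1839) (22.6743, 72.1485) (22.583, 87) (0, 87)]  |A|=335.6675
8. ⊥bis P4·P7 via (24.61,68.845): [(0, 72.1839) (22.6743, 72.1485) (22.583, 87) (0, 87)]  |A|=335.6675
9. canonical 4-gon: [(0, 72.1839) (22.6743, 72.1485) (22.583, 87) (0, 87)]
10. shoelace: 335.6675

Area of P4's cell: 335.6675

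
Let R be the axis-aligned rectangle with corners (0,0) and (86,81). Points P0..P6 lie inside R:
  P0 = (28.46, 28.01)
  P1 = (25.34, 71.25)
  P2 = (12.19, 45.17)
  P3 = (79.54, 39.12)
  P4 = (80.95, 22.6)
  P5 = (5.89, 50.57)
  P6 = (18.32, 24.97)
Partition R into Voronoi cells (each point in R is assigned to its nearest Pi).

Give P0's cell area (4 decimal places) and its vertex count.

Area of P0's cell: 1359.6887 (6 vertices)

1. box [0,86]×[0,81]: [(0, 0) (86, 0) (86, 81) (0, 81)]
2. ⊥bis P0·P1 via (26.9,49.63): [(0, 47.689) (0, 0) (86, 0) (86, 53.8944)]  |A|=4368.0864
3. ⊥bis P0·P2 via (20.325,36.59): [(34.6696, 50.1906) (0, 17.3192) (0, 0) (86, 0) (86, 53.8944)]  |A|=3841.6308
4. ⊥bis P0·P3 via (54,33.565): [(50.1411, 51.307) (34.6696, 50.1906) (0, 17.3192) (0, 0) (61.3005, 0)]  |A|=2241.7043
5. ⊥bis P0·P4 via (54.705,25.305): [(55.056, 28.7101) (50.1411, 51.307) (34.6696, 50.1906) (0, 17.3192) (0, 0) (52.0969, 0)]  |A|=2109.5867
6. ⊥bis P0·P5 via (17.175,39.29): [(55.056, 28.7101) (50.1411, 51.307) (34.6696, 50.1906) (0, 17.3192) (0, 0) (52.0969, 0)]  |A|=2109.5867
7. ⊥bis P0·P6 via (23.39,26.49): [(55.056, 28.7101) (50.1411, 51.307) (34.6696, 50.1906) (20.3538, 36.6173) (31.3318, 0) (52.0969, 0)]  |A|=1359.6887
8. canonical 6-gon: [(55.056, 28.7101) (50.1411, 51.307) (34.6696, 50.1906) (20.3538, 36.6173) (31.3318, 0) (52.0969, 0)]
9. shoelace: 1359.6887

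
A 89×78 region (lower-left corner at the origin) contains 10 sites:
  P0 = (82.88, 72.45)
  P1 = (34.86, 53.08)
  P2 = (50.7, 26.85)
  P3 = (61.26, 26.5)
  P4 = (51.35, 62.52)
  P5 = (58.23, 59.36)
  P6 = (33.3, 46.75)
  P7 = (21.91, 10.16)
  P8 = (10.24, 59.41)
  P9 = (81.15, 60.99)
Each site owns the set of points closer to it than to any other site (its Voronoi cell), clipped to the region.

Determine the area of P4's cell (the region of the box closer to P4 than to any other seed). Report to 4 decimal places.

1. box [0,89]×[0,78]: [(0, 0) (89, 0) (89, 78) (0, 78)]
2. ⊥bis P4·P0 via (67.115,67.485): [(0, 0) (88.3686, 0) (63.8034, 78) (0, 78)]  |A|=5934.709
3. ⊥bis P4·P1 via (43.105,57.8): [(76.1937, 0) (88.3686, 0) (63.8034, 78) (31.5411, 78)]  |A|=1733.0517
4. ⊥bis P4·P2 via (51.025,44.685): [(50.6086, 44.6926) (74.4299, 44.2585) (63.8034, 78) (31.5411, 78)]  |A|=936.8639
5. ⊥bis P4·P3 via (56.305,44.51): [(50.6086, 44.6926) (56.5736, 44.5839) (72.9118, 49.0789) (63.8034, 78) (31.5411, 78)]  |A|=894.0732
6. ⊥bis P4·P5 via (54.79,60.94): [(48.7881, 47.8726) (62.6257, 78) (31.5411, 78)]  |A|=468.2483
7. ⊥bis P4·P6 via (42.325,54.635): [(48.7881, 47.8726) (62.6257, 78) (31.5411, 78)]  |A|=468.2483
8. ⊥bis P4·P7 via (36.63,36.34): [(48.7881, 47.8726) (62.6257, 78) (31.5411, 78)]  |A|=468.2483
9. ⊥bis P4·P8 via (30.795,60.965): [(48.7881, 47.8726) (62.6257, 78) (31.5411, 78)]  |A|=468.2483
10. ⊥bis P4·P9 via (66.25,61.755): [(48.7881, 47.8726) (62.6257, 78) (31.5411, 78)]  |A|=468.2483
11. canonical 3-gon: [(48.7881, 47.8726) (62.6257, 78) (31.5411, 78)]
12. shoelace: 468.2483

Area of P4's cell: 468.2483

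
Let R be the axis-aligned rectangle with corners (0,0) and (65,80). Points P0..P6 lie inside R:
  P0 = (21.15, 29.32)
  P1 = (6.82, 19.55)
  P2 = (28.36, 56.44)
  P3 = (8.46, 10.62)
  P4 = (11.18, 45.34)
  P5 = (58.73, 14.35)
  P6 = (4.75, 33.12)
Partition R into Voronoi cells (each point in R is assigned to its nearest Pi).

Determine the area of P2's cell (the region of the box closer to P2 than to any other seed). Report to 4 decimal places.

Area of P2's cell: 1970.2684

1. box [0,65]×[0,80]: [(0, 0) (65, 0) (65, 80) (0, 80)]
2. ⊥bis P2·P0 via (24.755,42.88): [(0, 49.4613) (65, 32.1806) (65, 80) (0, 80)]  |A|=2546.6383
3. ⊥bis P2·P1 via (17.59,37.995): [(0, 49.4613) (65, 32.1806) (65, 80) (0, 80)]  |A|=2546.6383
4. ⊥bis P2·P3 via (18.41,33.53): [(0, 49.4613) (65, 32.1806) (65, 80) (0, 80)]  |A|=2546.6383
5. ⊥bis P2·P4 via (19.77,50.89): [(24.9847, 42.8189) (65, 32.1806) (65, 80) (0.962, 80)]  |A|=2147.2527
6. ⊥bis P2·P5 via (43.545,35.395): [(24.9847, 42.8189) (46.0663, 37.2143) (65, 50.8758) (65, 80) (0.962, 80)]  |A|=1970.2684
7. ⊥bis P2·P6 via (16.555,44.78): [(24.9847, 42.8189) (46.0663, 37.2143) (65, 50.8758) (65, 80) (0.962, 80)]  |A|=1970.2684
8. canonical 5-gon: [(24.9847, 42.8189) (46.0663, 37.2143) (65, 50.8758) (65, 80) (0.962, 80)]
9. shoelace: 1970.2684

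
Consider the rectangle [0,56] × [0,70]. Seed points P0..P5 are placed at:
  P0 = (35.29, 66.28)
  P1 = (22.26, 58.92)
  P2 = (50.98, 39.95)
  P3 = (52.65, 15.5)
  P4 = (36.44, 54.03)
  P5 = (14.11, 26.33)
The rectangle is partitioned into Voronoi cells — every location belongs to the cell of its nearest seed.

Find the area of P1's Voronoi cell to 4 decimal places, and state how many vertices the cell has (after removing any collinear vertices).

Area of P1's cell: 716.5092 (5 vertices)

1. box [0,56]×[0,70]: [(0, 0) (56, 0) (56, 70) (0, 70)]
2. ⊥bis P1·P0 via (28.775,62.6): [(0, 0) (56, 0) (56, 14.4014) (24.5951, 70) (0, 70)]  |A|=3046.9659
3. ⊥bis P1·P2 via (36.62,49.435): [(0, 0) (3.9674, 0) (36.3997, 49.1014) (24.5951, 70) (0, 70)]  |A|=1628.3929
4. ⊥bis P1·P3 via (37.455,37.21): [(0, 10.995) (20.8848, 25.6124) (36.3997, 49.1014) (24.5951, 70) (0, 70)]  |A|=1462.7717
5. ⊥bis P1·P4 via (29.35,56.475): [(0, 10.995) (18.0141, 23.6031) (30.4435, 59.646) (24.5951, 70) (0, 70)]  |A|=1271.7729
6. ⊥bis P1·P5 via (18.185,42.625): [(0, 47.1726) (24.0666, 41.1542) (30.4435, 59.646) (24.5951, 70) (0, 70)]  |A|=716.5092
7. canonical 5-gon: [(0, 47.1726) (24.0666, 41.1542) (30.4435, 59.646) (24.5951, 70) (0, 70)]
8. shoelace: 716.5092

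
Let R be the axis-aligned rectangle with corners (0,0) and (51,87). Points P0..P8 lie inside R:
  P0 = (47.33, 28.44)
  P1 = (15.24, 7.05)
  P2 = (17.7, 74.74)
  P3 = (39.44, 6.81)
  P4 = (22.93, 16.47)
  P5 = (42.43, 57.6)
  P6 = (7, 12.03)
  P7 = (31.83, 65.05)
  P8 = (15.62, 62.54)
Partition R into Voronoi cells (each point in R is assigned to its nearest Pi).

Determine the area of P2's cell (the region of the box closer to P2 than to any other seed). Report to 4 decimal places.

Area of P2's cell: 534.8127

1. box [0,51]×[0,87]: [(0, 0) (51, 0) (51, 87) (0, 87)]
2. ⊥bis P2·P0 via (32.515,51.59): [(0, 30.7818) (51, 63.4196) (51, 87) (0, 87)]  |A|=2034.8641
3. ⊥bis P2·P1 via (16.47,40.895): [(0, 41.4936) (15.8388, 40.9179) (51, 63.4196) (51, 87) (0, 87)]  |A|=1950.0336
4. ⊥bis P2·P3 via (28.57,40.775): [(0, 41.4936) (15.8388, 40.9179) (51, 63.4196) (51, 87) (0, 87)]  |A|=1950.0336
5. ⊥bis P2·P4 via (20.315,45.605): [(0, 43.7816) (23.6274, 45.9023) (51, 63.4196) (51, 87) (0, 87)]  |A|=1881.2882
6. ⊥bis P2·P5 via (30.065,66.17): [(0, 43.7816) (15.513, 45.174) (44.502, 87) (0, 87)]  |A|=1265.8925
7. ⊥bis P2·P6 via (12.35,43.385): [(0, 45.4922) (6.5696, 44.3713) (15.513, 45.174) (44.502, 87) (0, 87)]  |A|=1260.2735
8. ⊥bis P2·P7 via (24.765,69.895): [(0, 45.4922) (6.5696, 44.3713) (7.3069, 44.4375) (36.4952, 87) (0, 87)]  |A|=928.94
9. ⊥bis P2·P8 via (16.66,68.64): [(0, 71.4804) (23.146, 67.5342) (36.4952, 87) (0, 87)]  |A|=534.8127
10. canonical 4-gon: [(0, 71.4804) (23.146, 67.5342) (36.4952, 87) (0, 87)]
11. shoelace: 534.8127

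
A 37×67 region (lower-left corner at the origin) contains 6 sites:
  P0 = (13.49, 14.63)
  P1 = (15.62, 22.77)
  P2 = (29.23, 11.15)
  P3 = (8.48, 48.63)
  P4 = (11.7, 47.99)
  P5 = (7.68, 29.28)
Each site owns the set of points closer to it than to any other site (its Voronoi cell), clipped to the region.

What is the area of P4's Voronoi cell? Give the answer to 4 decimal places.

1. box [0,37]×[0,67]: [(0, 0) (37, 0) (37, 67) (0, 67)]
2. ⊥bis P4·P0 via (12.595,31.31): [(0, 30.6342) (37, 32.6195) (37, 67) (0, 67)]  |A|=1308.8067
3. ⊥bis P4·P1 via (13.66,35.38): [(0, 33.2568) (37, 39.0078) (37, 67) (0, 67)]  |A|=1142.1052
4. ⊥bis P4·P2 via (20.465,29.57): [(0, 33.2568) (37, 39.0078) (37, 67) (0, 67)]  |A|=1142.1052
5. ⊥bis P4·P3 via (10.09,48.31): [(7.3243, 34.3952) (37, 39.0078) (37, 67) (13.8048, 67)]  |A|=793.4811
6. ⊥bis P4·P5 via (9.69,38.635): [(8.2294, 38.9488) (20.1468, 36.3883) (37, 39.0078) (37, 67) (13.8048, 67)]  |A|=765.1888
7. canonical 5-gon: [(8.2294, 38.9488) (20.1468, 36.3883) (37, 39.0078) (37, 67) (13.8048, 67)]
8. shoelace: 765.1888

Area of P4's cell: 765.1888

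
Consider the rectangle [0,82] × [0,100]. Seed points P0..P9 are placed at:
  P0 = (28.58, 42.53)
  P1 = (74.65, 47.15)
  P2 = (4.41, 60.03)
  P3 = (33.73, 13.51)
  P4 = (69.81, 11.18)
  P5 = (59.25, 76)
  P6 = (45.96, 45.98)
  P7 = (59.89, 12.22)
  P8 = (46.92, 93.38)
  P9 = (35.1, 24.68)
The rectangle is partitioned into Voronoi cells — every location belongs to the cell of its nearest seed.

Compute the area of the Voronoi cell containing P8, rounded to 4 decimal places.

Area of P8's cell: 1030.6093

1. box [0,82]×[0,100]: [(0, 0) (82, 0) (82, 100) (0, 100)]
2. ⊥bis P8·P0 via (37.75,67.955): [(0, 81.5702) (82, 51.9954) (82, 100) (0, 100)]  |A|=2723.8082
3. ⊥bis P8·P1 via (60.785,70.265): [(0, 81.5702) (49.7303, 63.6341) (82, 82.9903) (82, 100) (0, 100)]  |A|=2223.7097
4. ⊥bis P8·P2 via (25.665,76.705): [(30.4695, 70.5808) (49.7303, 63.6341) (82, 82.9903) (82, 100) (7.3896, 100)]  |A|=1834.239
5. ⊥bis P8·P3 via (40.325,53.445): [(30.4695, 70.5808) (49.7303, 63.6341) (82, 82.9903) (82, 100) (7.3896, 100)]  |A|=1834.239
6. ⊥bis P8·P4 via (58.365,52.28): [(30.4695, 70.5808) (49.7303, 63.6341) (82, 82.9903) (82, 100) (7.3896, 100)]  |A|=1834.239
7. ⊥bis P8·P5 via (53.085,84.69): [(30.4695, 70.5808) (32.2778, 69.9286) (74.6655, 100) (7.3896, 100)]  |A|=1030.6124
8. ⊥bis P8·P6 via (46.44,69.68): [(30.4695, 70.5808) (32.1656, 69.9691) (32.3302, 69.9658) (74.6655, 100) (7.3896, 100)]  |A|=1030.6093
9. ⊥bis P8·P7 via (53.405,52.8): [(30.4695, 70.5808) (32.1656, 69.9691) (32.3302, 69.9658) (74.6655, 100) (7.3896, 100)]  |A|=1030.6093
10. ⊥bis P8·P9 via (41.01,59.03): [(30.4695, 70.5808) (32.1656, 69.9691) (32.3302, 69.9658) (74.6655, 100) (7.3896, 100)]  |A|=1030.6093
11. canonical 5-gon: [(30.4695, 70.5808) (32.1656, 69.9691) (32.3302, 69.9658) (74.6655, 100) (7.3896, 100)]
12. shoelace: 1030.6093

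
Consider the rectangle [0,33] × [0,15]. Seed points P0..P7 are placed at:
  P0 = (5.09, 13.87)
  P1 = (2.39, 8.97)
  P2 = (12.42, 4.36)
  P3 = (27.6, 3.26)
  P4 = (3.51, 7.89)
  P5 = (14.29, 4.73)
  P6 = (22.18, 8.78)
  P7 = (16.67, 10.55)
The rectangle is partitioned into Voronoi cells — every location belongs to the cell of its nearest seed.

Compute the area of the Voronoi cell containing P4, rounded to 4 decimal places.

1. box [0,33]×[0,15]: [(0, 0) (33, 0) (33, 15) (0, 15)]
2. ⊥bis P4·P0 via (4.3,10.88): [(0, 12.0161) (0, 0) (33, 0) (33, 3.2971)]  |A|=252.6674
3. ⊥bis P4·P1 via (2.95,8.43): [(5.1069, 10.6668) (0, 5.3707) (0, 0) (33, 0) (33, 3.2971)]  |A|=235.6987
4. ⊥bis P4·P2 via (7.965,6.125): [(9.3231, 9.5528) (5.1069, 10.6668) (0, 5.3707) (0, 0) (5.5384, 0)]  |A|=65.4984
5. ⊥bis P4·P3 via (15.555,5.575): [(9.3231, 9.5528) (5.1069, 10.6668) (0, 5.3707) (0, 0) (5.5384, 0)]  |A|=65.4984
6. ⊥bis P4·P5 via (8.9,6.31): [(9.3231, 9.5528) (5.1069, 10.6668) (0, 5.3707) (0, 0) (5.5384, 0)]  |A|=65.4984
7. ⊥bis P4·P6 via (12.845,8.335): [(9.3231, 9.5528) (5.1069, 10.6668) (0, 5.3707) (0, 0) (5.5384, 0)]  |A|=65.4984
8. ⊥bis P4·P7 via (10.09,9.22): [(9.3231, 9.5528) (5.1069, 10.6668) (0, 5.3707) (0, 0) (5.5384, 0)]  |A|=65.4984
9. canonical 5-gon: [(9.3231, 9.5528) (5.1069, 10.6668) (0, 5.3707) (0, 0) (5.5384, 0)]
10. shoelace: 65.4984

Area of P4's cell: 65.4984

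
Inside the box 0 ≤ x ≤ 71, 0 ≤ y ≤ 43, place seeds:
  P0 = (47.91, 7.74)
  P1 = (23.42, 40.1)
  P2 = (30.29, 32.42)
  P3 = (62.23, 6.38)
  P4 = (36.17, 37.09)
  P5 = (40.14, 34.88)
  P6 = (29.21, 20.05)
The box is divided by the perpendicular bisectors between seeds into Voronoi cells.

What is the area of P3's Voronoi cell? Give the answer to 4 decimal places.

1. box [0,71]×[0,43]: [(0, 0) (71, 0) (71, 43) (0, 43)]
2. ⊥bis P3·P0 via (55.07,7.06): [(54.3995, 0) (71, 0) (71, 43) (58.4833, 43)]  |A|=626.0199
3. ⊥bis P3·P1 via (42.825,23.24): [(58.298, 41.0486) (54.3995, 0) (71, 0) (71, 43) (59.9934, 43)]  |A|=624.5465
4. ⊥bis P3·P2 via (46.26,19.4): [(57.5581, 33.2579) (54.3995, 0) (71, 0) (71, 43) (65.5006, 43)]  |A|=591.8385
5. ⊥bis P3·P4 via (49.2,21.735): [(57.1004, 28.4392) (54.3995, 0) (71, 0) (71, 40.2341)]  |A|=515.6709
6. ⊥bis P3·P5 via (51.185,20.63): [(56.7699, 24.9588) (54.3995, 0) (71, 0) (71, 35.9884)]  |A|=463.2234
7. ⊥bis P3·P6 via (45.72,13.215): [(56.7699, 24.9588) (54.3995, 0) (71, 0) (71, 35.9884)]  |A|=463.2234
8. canonical 4-gon: [(56.7699, 24.9588) (54.3995, 0) (71, 0) (71, 35.9884)]
9. shoelace: 463.2234

Area of P3's cell: 463.2234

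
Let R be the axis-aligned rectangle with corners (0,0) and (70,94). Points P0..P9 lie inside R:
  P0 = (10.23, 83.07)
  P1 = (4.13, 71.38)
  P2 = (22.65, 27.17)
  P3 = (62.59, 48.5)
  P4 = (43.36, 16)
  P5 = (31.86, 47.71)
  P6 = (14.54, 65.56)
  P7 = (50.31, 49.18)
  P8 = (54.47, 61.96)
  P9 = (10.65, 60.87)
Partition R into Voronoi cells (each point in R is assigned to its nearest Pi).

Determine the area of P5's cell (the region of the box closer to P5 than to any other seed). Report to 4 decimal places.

1. box [0,70]×[0,94]: [(0, 0) (70, 0) (70, 94) (0, 94)]
2. ⊥bis P5·P0 via (21.045,65.39): [(0, 52.5166) (0, 0) (70, 0) (70, 94) (67.8157, 94)]  |A|=5173.3878
3. ⊥bis P5·P1 via (17.995,59.545): [(25.1032, 67.8724) (0, 38.4634) (0, 0) (70, 0) (70, 94) (67.8157, 94)]  |A|=4996.9977
4. ⊥bis P5·P2 via (27.255,37.44): [(25.1032, 67.8724) (6.9124, 46.5615) (70, 18.2734) (70, 94) (67.8157, 94)]  |A|=2657.9953
5. ⊥bis P5·P3 via (47.225,48.105): [(46.3822, 80.889) (25.1032, 67.8724) (6.9124, 46.5615) (47.7353, 28.2568)]  |A|=1170.2611
6. ⊥bis P5·P4 via (37.61,31.855): [(47.5501, 35.4599) (46.3822, 80.889) (25.1032, 67.8724) (6.9124, 46.5615) (38.7713, 32.2762)]  |A|=1138.3492
7. ⊥bis P5·P6 via (23.2,56.635): [(47.5501, 35.4599) (46.4263, 79.1717) (10.9516, 44.7503) (38.7713, 32.2762)]  |A|=893.7111
8. ⊥bis P5·P7 via (41.085,48.445): [(42.2721, 33.5458) (39.1958, 72.1559) (10.9516, 44.7503) (38.7713, 32.2762)]  |A|=626.9039
9. ⊥bis P5·P8 via (43.165,54.835): [(42.2721, 33.5458) (40.2012, 59.5376) (34.8848, 67.9729) (10.9516, 44.7503) (38.7713, 32.2762)]  |A|=597.6023
10. ⊥bis P5·P9 via (21.255,54.29): [(42.2721, 33.5458) (40.2012, 59.5376) (34.8848, 67.9729) (21.9687, 55.4402) (14.3817, 43.2123) (38.7713, 32.2762)]  |A|=570.7965
11. canonical 6-gon: [(42.2721, 33.5458) (40.2012, 59.5376) (34.8848, 67.9729) (21.9687, 55.4402) (14.3817, 43.2123) (38.7713, 32.2762)]
12. shoelace: 570.7965

Area of P5's cell: 570.7965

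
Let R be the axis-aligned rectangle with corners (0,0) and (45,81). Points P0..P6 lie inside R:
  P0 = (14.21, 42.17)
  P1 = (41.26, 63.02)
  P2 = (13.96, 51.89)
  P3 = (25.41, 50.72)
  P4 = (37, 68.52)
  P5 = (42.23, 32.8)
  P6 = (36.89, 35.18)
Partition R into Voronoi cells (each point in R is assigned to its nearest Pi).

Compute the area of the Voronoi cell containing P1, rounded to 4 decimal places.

1. box [0,45]×[0,81]: [(0, 0) (45, 0) (45, 81) (0, 81)]
2. ⊥bis P1·P0 via (27.735,52.595): [(45, 30.196) (45, 81) (5.8406, 81)]  |A|=994.7269
3. ⊥bis P1·P2 via (27.61,57.455): [(31.6757, 47.4824) (45, 30.196) (45, 81) (18.0109, 81)]  |A|=790.7673
4. ⊥bis P1·P3 via (33.335,56.87): [(21.7757, 71.7655) (45, 41.8383) (45, 81) (18.0109, 81)]  |A|=579.367
5. ⊥bis P1·P4 via (39.13,65.77): [(31.1968, 59.6254) (45, 41.8383) (45, 70.3166)]  |A|=196.5463
6. ⊥bis P1·P5 via (41.745,47.91): [(31.1968, 59.6254) (40.3236, 47.8644) (45, 48.0145) (45, 70.3166)]  |A|=182.105
7. ⊥bis P1·P6 via (39.075,49.1): [(31.1968, 59.6254) (39.4049, 49.0482) (45, 48.17) (45, 70.3166)]  |A|=178.8331
8. canonical 4-gon: [(31.1968, 59.6254) (39.4049, 49.0482) (45, 48.17) (45, 70.3166)]
9. shoelace: 178.8331

Area of P1's cell: 178.8331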